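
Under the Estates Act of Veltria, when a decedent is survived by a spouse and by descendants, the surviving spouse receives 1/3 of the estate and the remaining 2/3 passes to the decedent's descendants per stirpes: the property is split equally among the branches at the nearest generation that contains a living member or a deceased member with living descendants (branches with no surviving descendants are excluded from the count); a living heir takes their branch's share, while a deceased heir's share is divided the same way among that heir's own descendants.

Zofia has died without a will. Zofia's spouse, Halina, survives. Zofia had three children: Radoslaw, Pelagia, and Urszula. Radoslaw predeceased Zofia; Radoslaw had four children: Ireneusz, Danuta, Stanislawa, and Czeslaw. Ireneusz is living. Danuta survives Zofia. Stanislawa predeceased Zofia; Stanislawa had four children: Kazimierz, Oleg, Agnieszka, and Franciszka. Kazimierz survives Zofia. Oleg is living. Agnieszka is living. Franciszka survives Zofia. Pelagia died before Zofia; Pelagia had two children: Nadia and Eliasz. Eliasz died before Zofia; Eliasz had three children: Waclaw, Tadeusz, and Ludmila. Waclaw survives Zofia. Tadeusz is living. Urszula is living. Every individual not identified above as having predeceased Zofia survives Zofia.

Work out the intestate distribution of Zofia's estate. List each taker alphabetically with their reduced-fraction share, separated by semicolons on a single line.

Halina, as surviving spouse, takes 1/3.
The remaining 2/3 passes to Zofia's descendants per stirpes.
The 2/3 is divided into 3 equal shares of 2/9 among Radoslaw, Pelagia, Urszula.
Radoslaw predeceased; the 2/9 allotted to Radoslaw's branch passes to Radoslaw's issue by representation.
The 2/9 is divided into 4 equal shares of 1/18 among Ireneusz, Danuta, Stanislawa, Czeslaw.
Ireneusz is living and takes 1/18.
Danuta is living and takes 1/18.
Stanislawa predeceased; the 1/18 allotted to Stanislawa's branch passes to Stanislawa's issue by representation.
The 1/18 is divided into 4 equal shares of 1/72 among Kazimierz, Oleg, Agnieszka, Franciszka.
Kazimierz is living and takes 1/72.
Oleg is living and takes 1/72.
Agnieszka is living and takes 1/72.
Franciszka is living and takes 1/72.
Czeslaw is living and takes 1/18.
Pelagia predeceased; the 2/9 allotted to Pelagia's branch passes to Pelagia's issue by representation.
The 2/9 is divided into 2 equal shares of 1/9 among Nadia, Eliasz.
Nadia is living and takes 1/9.
Eliasz predeceased; the 1/9 allotted to Eliasz's branch passes to Eliasz's issue by representation.
The 1/9 is divided into 3 equal shares of 1/27 among Waclaw, Tadeusz, Ludmila.
Waclaw is living and takes 1/27.
Tadeusz is living and takes 1/27.
Ludmila is living and takes 1/27.
Urszula is living and takes 2/9.

Agnieszka 1/72; Czeslaw 1/18; Danuta 1/18; Franciszka 1/72; Halina 1/3; Ireneusz 1/18; Kazimierz 1/72; Ludmila 1/27; Nadia 1/9; Oleg 1/72; Tadeusz 1/27; Urszula 2/9; Waclaw 1/27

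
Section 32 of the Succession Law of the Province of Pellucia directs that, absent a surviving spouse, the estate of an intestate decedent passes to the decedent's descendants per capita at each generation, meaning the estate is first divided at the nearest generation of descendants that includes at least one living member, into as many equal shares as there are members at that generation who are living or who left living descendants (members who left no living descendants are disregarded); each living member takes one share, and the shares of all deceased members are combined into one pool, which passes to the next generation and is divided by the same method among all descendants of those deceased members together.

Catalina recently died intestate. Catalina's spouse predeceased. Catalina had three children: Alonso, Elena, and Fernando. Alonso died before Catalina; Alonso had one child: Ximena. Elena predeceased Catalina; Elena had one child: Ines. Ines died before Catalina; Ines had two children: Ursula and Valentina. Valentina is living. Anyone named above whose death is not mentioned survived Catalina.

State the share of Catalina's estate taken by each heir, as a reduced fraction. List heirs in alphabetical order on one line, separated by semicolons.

There is no surviving spouse, so the entire estate passes to Catalina's descendants per capita at each generation.
At generation 1 (Alonso, Elena, Fernando) there are 3 shares of (1)/3 = 1/3 each.
Living: Fernando — each takes 1/3.
Deceased: Alonso and Elena. Their combined 2/3 is pooled and carried to generation 2.
At generation 2 (Ximena, Ines) there are 2 shares of (2/3)/2 = 1/3 each.
Living: Ximena — each takes 1/3.
Deceased: Ines. That 1/3 share is carried to generation 3.
At generation 3 (Ursula, Valentina) there are 2 shares of (1/3)/2 = 1/6 each.
Living: Ursula and Valentina — each takes 1/6.

Fernando 1/3; Ursula 1/6; Valentina 1/6; Ximena 1/3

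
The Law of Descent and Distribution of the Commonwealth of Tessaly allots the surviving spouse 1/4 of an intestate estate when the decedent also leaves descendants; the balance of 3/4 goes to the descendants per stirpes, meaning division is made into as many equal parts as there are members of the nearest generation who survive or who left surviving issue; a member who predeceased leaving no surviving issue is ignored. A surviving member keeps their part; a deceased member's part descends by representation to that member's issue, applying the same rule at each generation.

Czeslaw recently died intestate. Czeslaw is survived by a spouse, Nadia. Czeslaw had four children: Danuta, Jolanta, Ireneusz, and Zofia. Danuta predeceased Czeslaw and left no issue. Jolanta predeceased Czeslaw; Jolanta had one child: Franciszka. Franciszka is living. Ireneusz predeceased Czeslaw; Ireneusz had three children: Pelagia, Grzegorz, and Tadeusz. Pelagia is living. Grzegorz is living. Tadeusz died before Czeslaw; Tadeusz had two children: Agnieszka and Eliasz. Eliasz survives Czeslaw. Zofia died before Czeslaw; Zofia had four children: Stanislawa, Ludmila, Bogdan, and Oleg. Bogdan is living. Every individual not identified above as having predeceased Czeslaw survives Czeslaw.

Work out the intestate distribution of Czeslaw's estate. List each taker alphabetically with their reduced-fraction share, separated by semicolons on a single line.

Agnieszka 1/24; Bogdan 1/16; Eliasz 1/24; Franciszka 1/4; Grzegorz 1/12; Ludmila 1/16; Nadia 1/4; Oleg 1/16; Pelagia 1/12; Stanislawa 1/16

Nadia, as surviving spouse, takes 1/4.
The remaining 3/4 passes to Czeslaw's descendants per stirpes.
Danuta left no surviving issue, so that branch lapses and is disregarded.
The 3/4 is divided into 3 equal shares of 1/4 among Jolanta, Ireneusz, Zofia.
Jolanta predeceased; the 1/4 allotted to Jolanta's branch passes to Jolanta's issue by representation.
Franciszka is the sole taker at this level and receives the full 1/4.
Ireneusz predeceased; the 1/4 allotted to Ireneusz's branch passes to Ireneusz's issue by representation.
The 1/4 is divided into 3 equal shares of 1/12 among Pelagia, Grzegorz, Tadeusz.
Pelagia is living and takes 1/12.
Grzegorz is living and takes 1/12.
Tadeusz predeceased; the 1/12 allotted to Tadeusz's branch passes to Tadeusz's issue by representation.
The 1/12 is divided into 2 equal shares of 1/24 among Agnieszka, Eliasz.
Agnieszka is living and takes 1/24.
Eliasz is living and takes 1/24.
Zofia predeceased; the 1/4 allotted to Zofia's branch passes to Zofia's issue by representation.
The 1/4 is divided into 4 equal shares of 1/16 among Stanislawa, Ludmila, Bogdan, Oleg.
Stanislawa is living and takes 1/16.
Ludmila is living and takes 1/16.
Bogdan is living and takes 1/16.
Oleg is living and takes 1/16.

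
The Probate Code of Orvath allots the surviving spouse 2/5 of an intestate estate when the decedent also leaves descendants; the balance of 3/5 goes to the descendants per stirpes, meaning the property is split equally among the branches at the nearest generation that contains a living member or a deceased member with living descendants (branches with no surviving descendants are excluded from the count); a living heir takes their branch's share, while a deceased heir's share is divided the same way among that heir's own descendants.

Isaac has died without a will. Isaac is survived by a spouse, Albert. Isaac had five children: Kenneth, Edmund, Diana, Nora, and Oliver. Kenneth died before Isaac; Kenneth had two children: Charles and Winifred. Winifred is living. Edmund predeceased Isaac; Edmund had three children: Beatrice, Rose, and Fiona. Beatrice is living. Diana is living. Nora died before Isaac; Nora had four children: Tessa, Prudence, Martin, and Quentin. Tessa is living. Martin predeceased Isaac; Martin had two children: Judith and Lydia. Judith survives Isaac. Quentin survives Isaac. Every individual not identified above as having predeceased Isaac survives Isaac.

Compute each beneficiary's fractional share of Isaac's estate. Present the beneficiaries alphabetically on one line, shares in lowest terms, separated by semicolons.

Albert 2/5; Beatrice 1/25; Charles 3/50; Diana 3/25; Fiona 1/25; Judith 3/200; Lydia 3/200; Oliver 3/25; Prudence 3/100; Quentin 3/100; Rose 1/25; Tessa 3/100; Winifred 3/50

Albert, as surviving spouse, takes 2/5.
The remaining 3/5 passes to Isaac's descendants per stirpes.
The 3/5 is divided into 5 equal shares of 3/25 among Kenneth, Edmund, Diana, Nora, Oliver.
Kenneth predeceased; the 3/25 allotted to Kenneth's branch passes to Kenneth's issue by representation.
The 3/25 is divided into 2 equal shares of 3/50 among Charles, Winifred.
Charles is living and takes 3/50.
Winifred is living and takes 3/50.
Edmund predeceased; the 3/25 allotted to Edmund's branch passes to Edmund's issue by representation.
The 3/25 is divided into 3 equal shares of 1/25 among Beatrice, Rose, Fiona.
Beatrice is living and takes 1/25.
Rose is living and takes 1/25.
Fiona is living and takes 1/25.
Diana is living and takes 3/25.
Nora predeceased; the 3/25 allotted to Nora's branch passes to Nora's issue by representation.
The 3/25 is divided into 4 equal shares of 3/100 among Tessa, Prudence, Martin, Quentin.
Tessa is living and takes 3/100.
Prudence is living and takes 3/100.
Martin predeceased; the 3/100 allotted to Martin's branch passes to Martin's issue by representation.
The 3/100 is divided into 2 equal shares of 3/200 among Judith, Lydia.
Judith is living and takes 3/200.
Lydia is living and takes 3/200.
Quentin is living and takes 3/100.
Oliver is living and takes 3/25.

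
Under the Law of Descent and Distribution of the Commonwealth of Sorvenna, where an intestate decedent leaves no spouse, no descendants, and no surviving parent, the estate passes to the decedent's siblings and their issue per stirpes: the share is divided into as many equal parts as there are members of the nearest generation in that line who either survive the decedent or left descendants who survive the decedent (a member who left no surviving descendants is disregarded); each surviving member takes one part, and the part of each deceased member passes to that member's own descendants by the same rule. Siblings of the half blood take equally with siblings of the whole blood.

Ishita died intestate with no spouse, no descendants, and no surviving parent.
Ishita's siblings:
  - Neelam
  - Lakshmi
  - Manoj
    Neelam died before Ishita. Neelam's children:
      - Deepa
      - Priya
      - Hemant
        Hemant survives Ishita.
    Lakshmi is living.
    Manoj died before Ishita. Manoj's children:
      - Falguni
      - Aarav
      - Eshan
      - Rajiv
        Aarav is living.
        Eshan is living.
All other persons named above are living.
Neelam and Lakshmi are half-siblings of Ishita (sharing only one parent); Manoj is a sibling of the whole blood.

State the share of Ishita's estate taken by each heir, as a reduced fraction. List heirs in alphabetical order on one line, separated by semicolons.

Aarav 1/12; Deepa 1/9; Eshan 1/12; Falguni 1/12; Hemant 1/9; Lakshmi 1/3; Priya 1/9; Rajiv 1/12

No spouse, descendants, or parent survives, so the estate passes to Ishita's siblings per stirpes.
Half-blood and whole-blood siblings take equally under the stated rule.
The estate is divided into 3 equal shares of 1/3 among Neelam, Lakshmi, Manoj.
Neelam predeceased; the 1/3 allotted to Neelam's branch passes to Neelam's issue by representation.
The 1/3 is divided into 3 equal shares of 1/9 among Deepa, Priya, Hemant.
Deepa is living and takes 1/9.
Priya is living and takes 1/9.
Hemant is living and takes 1/9.
Lakshmi is living and takes 1/3.
Manoj predeceased; the 1/3 allotted to Manoj's branch passes to Manoj's issue by representation.
The 1/3 is divided into 4 equal shares of 1/12 among Falguni, Aarav, Eshan, Rajiv.
Falguni is living and takes 1/12.
Aarav is living and takes 1/12.
Eshan is living and takes 1/12.
Rajiv is living and takes 1/12.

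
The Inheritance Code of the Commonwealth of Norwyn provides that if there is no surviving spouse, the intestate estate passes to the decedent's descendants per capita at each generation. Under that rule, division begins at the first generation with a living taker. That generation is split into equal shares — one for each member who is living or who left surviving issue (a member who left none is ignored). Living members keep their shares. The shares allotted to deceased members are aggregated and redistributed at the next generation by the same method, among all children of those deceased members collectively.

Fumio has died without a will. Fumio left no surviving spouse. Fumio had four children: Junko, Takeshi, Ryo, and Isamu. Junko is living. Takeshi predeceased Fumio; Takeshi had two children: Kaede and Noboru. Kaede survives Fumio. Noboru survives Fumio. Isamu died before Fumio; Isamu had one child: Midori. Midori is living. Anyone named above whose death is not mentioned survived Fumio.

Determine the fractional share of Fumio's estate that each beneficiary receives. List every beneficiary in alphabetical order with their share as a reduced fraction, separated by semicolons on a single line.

Junko 1/4; Kaede 1/6; Midori 1/6; Noboru 1/6; Ryo 1/4

There is no surviving spouse, so the entire estate passes to Fumio's descendants per capita at each generation.
At generation 1 (Junko, Takeshi, Ryo, Isamu) there are 4 shares of (1)/4 = 1/4 each.
Living: Junko and Ryo — each takes 1/4.
Deceased: Takeshi and Isamu. Their combined 1/2 is pooled and carried to generation 2.
At generation 2 (Kaede, Noboru, Midori) there are 3 shares of (1/2)/3 = 1/6 each.
Living: Kaede, Noboru, and Midori — each takes 1/6.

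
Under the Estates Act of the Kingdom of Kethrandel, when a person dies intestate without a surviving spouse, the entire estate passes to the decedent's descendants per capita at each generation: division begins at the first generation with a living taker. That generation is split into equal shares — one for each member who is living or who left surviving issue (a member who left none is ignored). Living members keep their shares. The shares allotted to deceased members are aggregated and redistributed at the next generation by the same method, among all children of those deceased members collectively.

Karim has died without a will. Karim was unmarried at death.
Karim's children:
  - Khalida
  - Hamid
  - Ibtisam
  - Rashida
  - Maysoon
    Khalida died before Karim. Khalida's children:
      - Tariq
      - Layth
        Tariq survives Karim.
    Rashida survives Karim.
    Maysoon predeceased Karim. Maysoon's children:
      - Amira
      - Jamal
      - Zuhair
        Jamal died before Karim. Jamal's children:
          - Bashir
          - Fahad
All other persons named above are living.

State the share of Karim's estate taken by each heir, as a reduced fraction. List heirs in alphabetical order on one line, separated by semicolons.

Amira 2/25; Bashir 1/25; Fahad 1/25; Hamid 1/5; Ibtisam 1/5; Layth 2/25; Rashida 1/5; Tariq 2/25; Zuhair 2/25

There is no surviving spouse, so the entire estate passes to Karim's descendants per capita at each generation.
At generation 1 (Khalida, Hamid, Ibtisam, Rashida, Maysoon) there are 5 shares of (1)/5 = 1/5 each.
Living: Hamid, Ibtisam, and Rashida — each takes 1/5.
Deceased: Khalida and Maysoon. Their combined 2/5 is pooled and carried to generation 2.
At generation 2 (Tariq, Layth, Amira, Jamal, Zuhair) there are 5 shares of (2/5)/5 = 2/25 each.
Living: Tariq, Layth, Amira, and Zuhair — each takes 2/25.
Deceased: Jamal. That 2/25 share is carried to generation 3.
At generation 3 (Bashir, Fahad) there are 2 shares of (2/25)/2 = 1/25 each.
Living: Bashir and Fahad — each takes 1/25.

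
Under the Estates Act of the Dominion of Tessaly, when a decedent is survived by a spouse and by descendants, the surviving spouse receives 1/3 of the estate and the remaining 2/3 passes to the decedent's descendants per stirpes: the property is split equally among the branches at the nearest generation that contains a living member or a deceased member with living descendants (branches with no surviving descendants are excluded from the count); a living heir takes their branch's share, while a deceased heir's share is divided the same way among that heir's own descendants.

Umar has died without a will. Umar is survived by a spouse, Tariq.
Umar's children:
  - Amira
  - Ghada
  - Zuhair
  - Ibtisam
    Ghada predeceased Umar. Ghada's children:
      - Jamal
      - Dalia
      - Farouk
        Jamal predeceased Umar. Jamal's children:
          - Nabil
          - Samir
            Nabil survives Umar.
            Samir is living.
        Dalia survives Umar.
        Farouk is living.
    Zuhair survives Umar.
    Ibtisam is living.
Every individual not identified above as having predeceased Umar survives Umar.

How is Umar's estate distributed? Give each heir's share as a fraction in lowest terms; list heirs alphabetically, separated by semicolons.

Tariq, as surviving spouse, takes 1/3.
The remaining 2/3 passes to Umar's descendants per stirpes.
The 2/3 is divided into 4 equal shares of 1/6 among Amira, Ghada, Zuhair, Ibtisam.
Amira is living and takes 1/6.
Ghada predeceased; the 1/6 allotted to Ghada's branch passes to Ghada's issue by representation.
The 1/6 is divided into 3 equal shares of 1/18 among Jamal, Dalia, Farouk.
Jamal predeceased; the 1/18 allotted to Jamal's branch passes to Jamal's issue by representation.
The 1/18 is divided into 2 equal shares of 1/36 among Nabil, Samir.
Nabil is living and takes 1/36.
Samir is living and takes 1/36.
Dalia is living and takes 1/18.
Farouk is living and takes 1/18.
Zuhair is living and takes 1/6.
Ibtisam is living and takes 1/6.

Amira 1/6; Dalia 1/18; Farouk 1/18; Ibtisam 1/6; Nabil 1/36; Samir 1/36; Tariq 1/3; Zuhair 1/6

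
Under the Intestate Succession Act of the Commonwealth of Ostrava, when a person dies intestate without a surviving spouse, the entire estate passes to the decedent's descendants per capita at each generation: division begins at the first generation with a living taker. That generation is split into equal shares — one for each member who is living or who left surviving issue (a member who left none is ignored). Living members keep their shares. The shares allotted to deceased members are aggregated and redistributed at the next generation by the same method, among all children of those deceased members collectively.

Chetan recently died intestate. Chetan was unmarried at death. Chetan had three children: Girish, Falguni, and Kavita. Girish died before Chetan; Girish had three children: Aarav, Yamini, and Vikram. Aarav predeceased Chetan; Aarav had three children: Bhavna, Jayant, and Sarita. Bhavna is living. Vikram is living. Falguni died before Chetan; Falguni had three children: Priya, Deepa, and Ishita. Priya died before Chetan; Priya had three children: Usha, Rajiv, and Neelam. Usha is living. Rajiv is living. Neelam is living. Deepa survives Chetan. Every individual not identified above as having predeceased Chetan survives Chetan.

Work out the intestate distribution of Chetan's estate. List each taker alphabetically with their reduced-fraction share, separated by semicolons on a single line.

There is no surviving spouse, so the entire estate passes to Chetan's descendants per capita at each generation.
At generation 1 (Girish, Falguni, Kavita) there are 3 shares of (1)/3 = 1/3 each.
Living: Kavita — each takes 1/3.
Deceased: Girish and Falguni. Their combined 2/3 is pooled and carried to generation 2.
At generation 2 (Aarav, Yamini, Vikram, Priya, Deepa, Ishita) there are 6 shares of (2/3)/6 = 1/9 each.
Living: Yamini, Vikram, Deepa, and Ishita — each takes 1/9.
Deceased: Aarav and Priya. Their combined 2/9 is pooled and carried to generation 3.
At generation 3 (Bhavna, Jayant, Sarita, Usha, Rajiv, Neelam) there are 6 shares of (2/9)/6 = 1/27 each.
Living: Bhavna, Jayant, Sarita, Usha, Rajiv, and Neelam — each takes 1/27.

Bhavna 1/27; Deepa 1/9; Ishita 1/9; Jayant 1/27; Kavita 1/3; Neelam 1/27; Rajiv 1/27; Sarita 1/27; Usha 1/27; Vikram 1/9; Yamini 1/9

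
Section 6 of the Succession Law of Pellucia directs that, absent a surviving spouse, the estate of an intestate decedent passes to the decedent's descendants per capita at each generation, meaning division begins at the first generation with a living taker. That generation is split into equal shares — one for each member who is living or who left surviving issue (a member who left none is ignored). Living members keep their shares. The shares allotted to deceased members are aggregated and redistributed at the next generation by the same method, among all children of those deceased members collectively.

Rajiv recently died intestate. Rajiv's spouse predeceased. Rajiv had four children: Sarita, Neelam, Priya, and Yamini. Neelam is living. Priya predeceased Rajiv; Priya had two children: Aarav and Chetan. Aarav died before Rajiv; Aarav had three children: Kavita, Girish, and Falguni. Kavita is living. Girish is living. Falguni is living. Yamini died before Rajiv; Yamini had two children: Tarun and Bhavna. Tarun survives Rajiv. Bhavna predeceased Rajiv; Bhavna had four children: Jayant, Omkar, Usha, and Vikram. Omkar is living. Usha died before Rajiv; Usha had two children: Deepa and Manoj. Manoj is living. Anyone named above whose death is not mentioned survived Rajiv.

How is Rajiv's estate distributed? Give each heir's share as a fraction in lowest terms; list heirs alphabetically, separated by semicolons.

There is no surviving spouse, so the entire estate passes to Rajiv's descendants per capita at each generation.
At generation 1 (Sarita, Neelam, Priya, Yamini) there are 4 shares of (1)/4 = 1/4 each.
Living: Sarita and Neelam — each takes 1/4.
Deceased: Priya and Yamini. Their combined 1/2 is pooled and carried to generation 2.
At generation 2 (Aarav, Chetan, Tarun, Bhavna) there are 4 shares of (1/2)/4 = 1/8 each.
Living: Chetan and Tarun — each takes 1/8.
Deceased: Aarav and Bhavna. Their combined 1/4 is pooled and carried to generation 3.
At generation 3 (Kavita, Girish, Falguni, Jayant, Omkar, Usha, Vikram) there are 7 shares of (1/4)/7 = 1/28 each.
Living: Kavita, Girish, Falguni, Jayant, Omkar, and Vikram — each takes 1/28.
Deceased: Usha. That 1/28 share is carried to generation 4.
At generation 4 (Deepa, Manoj) there are 2 shares of (1/28)/2 = 1/56 each.
Living: Deepa and Manoj — each takes 1/56.

Chetan 1/8; Deepa 1/56; Falguni 1/28; Girish 1/28; Jayant 1/28; Kavita 1/28; Manoj 1/56; Neelam 1/4; Omkar 1/28; Sarita 1/4; Tarun 1/8; Vikram 1/28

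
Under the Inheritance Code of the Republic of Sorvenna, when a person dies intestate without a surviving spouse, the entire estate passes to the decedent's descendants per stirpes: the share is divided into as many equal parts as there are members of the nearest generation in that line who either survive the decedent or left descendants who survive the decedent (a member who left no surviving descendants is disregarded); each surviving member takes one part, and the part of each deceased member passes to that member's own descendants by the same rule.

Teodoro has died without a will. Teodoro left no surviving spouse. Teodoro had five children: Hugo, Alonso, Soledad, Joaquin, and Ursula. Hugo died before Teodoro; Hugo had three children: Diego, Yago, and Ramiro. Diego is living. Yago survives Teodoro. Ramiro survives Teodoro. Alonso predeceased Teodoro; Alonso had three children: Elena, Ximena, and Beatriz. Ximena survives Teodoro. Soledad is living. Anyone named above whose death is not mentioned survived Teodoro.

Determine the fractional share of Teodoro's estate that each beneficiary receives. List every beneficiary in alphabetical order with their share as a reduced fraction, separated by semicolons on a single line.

Beatriz 1/15; Diego 1/15; Elena 1/15; Joaquin 1/5; Ramiro 1/15; Soledad 1/5; Ursula 1/5; Ximena 1/15; Yago 1/15

There is no surviving spouse, so the entire estate passes to Teodoro's descendants per stirpes.
The estate is divided into 5 equal shares of 1/5 among Hugo, Alonso, Soledad, Joaquin, Ursula.
Hugo predeceased; the 1/5 allotted to Hugo's branch passes to Hugo's issue by representation.
The 1/5 is divided into 3 equal shares of 1/15 among Diego, Yago, Ramiro.
Diego is living and takes 1/15.
Yago is living and takes 1/15.
Ramiro is living and takes 1/15.
Alonso predeceased; the 1/5 allotted to Alonso's branch passes to Alonso's issue by representation.
The 1/5 is divided into 3 equal shares of 1/15 among Elena, Ximena, Beatriz.
Elena is living and takes 1/15.
Ximena is living and takes 1/15.
Beatriz is living and takes 1/15.
Soledad is living and takes 1/5.
Joaquin is living and takes 1/5.
Ursula is living and takes 1/5.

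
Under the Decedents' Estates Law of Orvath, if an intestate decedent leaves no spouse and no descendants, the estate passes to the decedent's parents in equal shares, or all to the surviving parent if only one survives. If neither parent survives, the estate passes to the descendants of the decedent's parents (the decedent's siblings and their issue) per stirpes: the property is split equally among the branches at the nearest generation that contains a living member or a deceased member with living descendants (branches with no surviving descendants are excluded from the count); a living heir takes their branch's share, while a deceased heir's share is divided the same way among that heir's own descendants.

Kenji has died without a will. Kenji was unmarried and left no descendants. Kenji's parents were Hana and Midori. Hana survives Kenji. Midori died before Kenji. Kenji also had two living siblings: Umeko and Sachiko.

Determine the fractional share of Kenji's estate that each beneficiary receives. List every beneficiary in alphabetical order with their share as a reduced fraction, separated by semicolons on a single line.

Only one parent, Hana, survives, so Hana takes the entire estate. The siblings take nothing because a surviving parent has priority.

Hana 1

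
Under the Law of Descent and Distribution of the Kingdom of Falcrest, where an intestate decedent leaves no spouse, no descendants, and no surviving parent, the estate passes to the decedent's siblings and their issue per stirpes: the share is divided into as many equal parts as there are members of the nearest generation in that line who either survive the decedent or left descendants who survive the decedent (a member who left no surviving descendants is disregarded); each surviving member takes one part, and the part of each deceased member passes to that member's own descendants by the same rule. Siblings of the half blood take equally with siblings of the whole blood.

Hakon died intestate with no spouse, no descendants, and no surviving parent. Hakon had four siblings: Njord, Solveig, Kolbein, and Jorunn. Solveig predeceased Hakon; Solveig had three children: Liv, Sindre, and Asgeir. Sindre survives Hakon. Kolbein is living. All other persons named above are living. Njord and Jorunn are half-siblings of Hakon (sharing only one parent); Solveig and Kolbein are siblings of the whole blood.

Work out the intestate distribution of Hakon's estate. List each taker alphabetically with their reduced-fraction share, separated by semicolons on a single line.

No spouse, descendants, or parent survives, so the estate passes to Hakon's siblings per stirpes.
Half-blood and whole-blood siblings take equally under the stated rule.
The estate is divided into 4 equal shares of 1/4 among Njord, Solveig, Kolbein, Jorunn.
Njord is living and takes 1/4.
Solveig predeceased; the 1/4 allotted to Solveig's branch passes to Solveig's issue by representation.
The 1/4 is divided into 3 equal shares of 1/12 among Liv, Sindre, Asgeir.
Liv is living and takes 1/12.
Sindre is living and takes 1/12.
Asgeir is living and takes 1/12.
Kolbein is living and takes 1/4.
Jorunn is living and takes 1/4.

Asgeir 1/12; Jorunn 1/4; Kolbein 1/4; Liv 1/12; Njord 1/4; Sindre 1/12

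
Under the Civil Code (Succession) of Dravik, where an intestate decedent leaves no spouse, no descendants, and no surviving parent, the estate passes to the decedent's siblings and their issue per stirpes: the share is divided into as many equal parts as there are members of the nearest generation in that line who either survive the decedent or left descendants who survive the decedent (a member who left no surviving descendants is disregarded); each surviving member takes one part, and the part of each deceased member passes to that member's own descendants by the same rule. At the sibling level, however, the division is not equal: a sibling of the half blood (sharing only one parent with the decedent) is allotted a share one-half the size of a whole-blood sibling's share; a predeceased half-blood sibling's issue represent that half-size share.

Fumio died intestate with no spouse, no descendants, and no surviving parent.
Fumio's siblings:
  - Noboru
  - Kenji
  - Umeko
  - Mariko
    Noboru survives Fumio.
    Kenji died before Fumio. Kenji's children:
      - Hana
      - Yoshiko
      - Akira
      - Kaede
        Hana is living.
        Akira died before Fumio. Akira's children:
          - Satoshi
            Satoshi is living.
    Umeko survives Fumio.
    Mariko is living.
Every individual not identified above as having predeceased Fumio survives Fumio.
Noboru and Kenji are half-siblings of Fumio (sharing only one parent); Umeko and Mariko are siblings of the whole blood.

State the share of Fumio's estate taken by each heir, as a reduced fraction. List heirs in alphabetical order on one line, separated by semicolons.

No spouse, descendants, or parent survives, so the estate passes to Fumio's siblings per stirpes.
Half-blood siblings count for one-half the weight of whole-blood siblings at the initial division.
Dividing 1 in proportion to weights (total weight 3): Noboru (weight 1/2) → 1/6; Kenji (weight 1/2) → 1/6; Umeko (weight 1) → 1/3; Mariko (weight 1) → 1/3.
Noboru is living and takes 1/6.
Kenji predeceased; the 1/6 allotted to Kenji's branch passes to Kenji's issue by representation.
The 1/6 is divided into 4 equal shares of 1/24 among Hana, Yoshiko, Akira, Kaede.
Hana is living and takes 1/24.
Yoshiko is living and takes 1/24.
Akira predeceased; the 1/24 allotted to Akira's branch passes to Akira's issue by representation.
Satoshi is the sole taker at this level and receives the full 1/24.
Kaede is living and takes 1/24.
Umeko is living and takes 1/3.
Mariko is living and takes 1/3.

Hana 1/24; Kaede 1/24; Mariko 1/3; Noboru 1/6; Satoshi 1/24; Umeko 1/3; Yoshiko 1/24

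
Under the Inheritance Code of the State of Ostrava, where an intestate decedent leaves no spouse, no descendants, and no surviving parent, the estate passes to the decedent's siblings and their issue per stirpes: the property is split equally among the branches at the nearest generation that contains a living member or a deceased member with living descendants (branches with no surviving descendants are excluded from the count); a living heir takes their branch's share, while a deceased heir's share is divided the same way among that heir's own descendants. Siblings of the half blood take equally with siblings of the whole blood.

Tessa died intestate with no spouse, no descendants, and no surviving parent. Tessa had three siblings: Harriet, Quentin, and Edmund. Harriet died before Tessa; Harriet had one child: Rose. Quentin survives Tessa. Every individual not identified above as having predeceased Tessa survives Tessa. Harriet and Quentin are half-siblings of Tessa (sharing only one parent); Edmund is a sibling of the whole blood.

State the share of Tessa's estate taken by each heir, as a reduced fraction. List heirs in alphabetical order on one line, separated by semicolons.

Edmund 1/3; Quentin 1/3; Rose 1/3

No spouse, descendants, or parent survives, so the estate passes to Tessa's siblings per stirpes.
Half-blood and whole-blood siblings take equally under the stated rule.
The estate is divided into 3 equal shares of 1/3 among Harriet, Quentin, Edmund.
Harriet predeceased; the 1/3 allotted to Harriet's branch passes to Harriet's issue by representation.
Rose is the sole taker at this level and receives the full 1/3.
Quentin is living and takes 1/3.
Edmund is living and takes 1/3.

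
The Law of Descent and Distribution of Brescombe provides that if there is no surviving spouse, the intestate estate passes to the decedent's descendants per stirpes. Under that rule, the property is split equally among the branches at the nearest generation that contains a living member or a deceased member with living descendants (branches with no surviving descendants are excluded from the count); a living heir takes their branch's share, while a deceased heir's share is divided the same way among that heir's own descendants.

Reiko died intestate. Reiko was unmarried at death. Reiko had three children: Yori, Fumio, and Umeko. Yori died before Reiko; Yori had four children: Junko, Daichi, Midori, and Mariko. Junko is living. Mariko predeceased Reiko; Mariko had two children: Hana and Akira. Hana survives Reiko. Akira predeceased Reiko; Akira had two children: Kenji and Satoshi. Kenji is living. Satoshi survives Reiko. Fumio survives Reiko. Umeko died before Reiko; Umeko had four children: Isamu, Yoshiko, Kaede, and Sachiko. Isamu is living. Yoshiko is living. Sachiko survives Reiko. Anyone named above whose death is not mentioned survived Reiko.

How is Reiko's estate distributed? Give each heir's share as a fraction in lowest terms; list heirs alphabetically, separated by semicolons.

Daichi 1/12; Fumio 1/3; Hana 1/24; Isamu 1/12; Junko 1/12; Kaede 1/12; Kenji 1/48; Midori 1/12; Sachiko 1/12; Satoshi 1/48; Yoshiko 1/12

There is no surviving spouse, so the entire estate passes to Reiko's descendants per stirpes.
The estate is divided into 3 equal shares of 1/3 among Yori, Fumio, Umeko.
Yori predeceased; the 1/3 allotted to Yori's branch passes to Yori's issue by representation.
The 1/3 is divided into 4 equal shares of 1/12 among Junko, Daichi, Midori, Mariko.
Junko is living and takes 1/12.
Daichi is living and takes 1/12.
Midori is living and takes 1/12.
Mariko predeceased; the 1/12 allotted to Mariko's branch passes to Mariko's issue by representation.
The 1/12 is divided into 2 equal shares of 1/24 among Hana, Akira.
Hana is living and takes 1/24.
Akira predeceased; the 1/24 allotted to Akira's branch passes to Akira's issue by representation.
The 1/24 is divided into 2 equal shares of 1/48 among Kenji, Satoshi.
Kenji is living and takes 1/48.
Satoshi is living and takes 1/48.
Fumio is living and takes 1/3.
Umeko predeceased; the 1/3 allotted to Umeko's branch passes to Umeko's issue by representation.
The 1/3 is divided into 4 equal shares of 1/12 among Isamu, Yoshiko, Kaede, Sachiko.
Isamu is living and takes 1/12.
Yoshiko is living and takes 1/12.
Kaede is living and takes 1/12.
Sachiko is living and takes 1/12.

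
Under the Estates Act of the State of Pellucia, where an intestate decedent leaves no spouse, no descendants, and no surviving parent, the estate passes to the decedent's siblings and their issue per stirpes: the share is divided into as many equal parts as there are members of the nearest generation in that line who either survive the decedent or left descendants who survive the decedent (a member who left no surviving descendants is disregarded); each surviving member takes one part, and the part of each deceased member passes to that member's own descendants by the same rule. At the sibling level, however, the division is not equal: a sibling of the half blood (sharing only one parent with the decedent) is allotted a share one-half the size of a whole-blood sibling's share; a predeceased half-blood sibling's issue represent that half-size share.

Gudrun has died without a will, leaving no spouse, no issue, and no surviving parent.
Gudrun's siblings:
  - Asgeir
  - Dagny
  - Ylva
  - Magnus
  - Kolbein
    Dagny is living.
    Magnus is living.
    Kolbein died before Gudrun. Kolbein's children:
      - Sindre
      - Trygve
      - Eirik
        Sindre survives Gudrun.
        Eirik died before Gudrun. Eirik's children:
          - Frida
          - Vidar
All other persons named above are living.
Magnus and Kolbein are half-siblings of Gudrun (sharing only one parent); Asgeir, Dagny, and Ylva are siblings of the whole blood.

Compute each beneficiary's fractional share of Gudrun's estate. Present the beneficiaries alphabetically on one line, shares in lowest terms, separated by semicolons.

No spouse, descendants, or parent survives, so the estate passes to Gudrun's siblings per stirpes.
Half-blood siblings count for one-half the weight of whole-blood siblings at the initial division.
Dividing 1 in proportion to weights (total weight 4): Asgeir (weight 1) → 1/4; Dagny (weight 1) → 1/4; Ylva (weight 1) → 1/4; Magnus (weight 1/2) → 1/8; Kolbein (weight 1/2) → 1/8.
Asgeir is living and takes 1/4.
Dagny is living and takes 1/4.
Ylva is living and takes 1/4.
Magnus is living and takes 1/8.
Kolbein predeceased; the 1/8 allotted to Kolbein's branch passes to Kolbein's issue by representation.
The 1/8 is divided into 3 equal shares of 1/24 among Sindre, Trygve, Eirik.
Sindre is living and takes 1/24.
Trygve is living and takes 1/24.
Eirik predeceased; the 1/24 allotted to Eirik's branch passes to Eirik's issue by representation.
The 1/24 is divided into 2 equal shares of 1/48 among Frida, Vidar.
Frida is living and takes 1/48.
Vidar is living and takes 1/48.

Asgeir 1/4; Dagny 1/4; Frida 1/48; Magnus 1/8; Sindre 1/24; Trygve 1/24; Vidar 1/48; Ylva 1/4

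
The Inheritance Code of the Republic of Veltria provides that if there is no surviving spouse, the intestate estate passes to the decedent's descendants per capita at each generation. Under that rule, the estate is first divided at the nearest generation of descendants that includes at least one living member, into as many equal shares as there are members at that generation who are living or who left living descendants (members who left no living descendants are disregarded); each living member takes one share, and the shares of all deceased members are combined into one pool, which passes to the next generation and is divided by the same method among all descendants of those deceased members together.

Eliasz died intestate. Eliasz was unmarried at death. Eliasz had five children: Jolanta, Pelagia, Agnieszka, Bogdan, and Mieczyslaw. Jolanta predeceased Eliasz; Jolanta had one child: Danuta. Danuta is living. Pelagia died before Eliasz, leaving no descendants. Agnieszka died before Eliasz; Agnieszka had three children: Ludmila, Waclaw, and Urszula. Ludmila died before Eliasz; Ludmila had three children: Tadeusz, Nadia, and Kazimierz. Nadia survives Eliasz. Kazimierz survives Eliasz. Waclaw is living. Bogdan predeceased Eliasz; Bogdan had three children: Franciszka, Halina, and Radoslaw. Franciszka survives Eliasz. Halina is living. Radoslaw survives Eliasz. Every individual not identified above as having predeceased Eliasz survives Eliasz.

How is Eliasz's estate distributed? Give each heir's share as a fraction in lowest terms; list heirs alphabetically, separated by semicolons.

Danuta 3/28; Franciszka 3/28; Halina 3/28; Kazimierz 1/28; Mieczyslaw 1/4; Nadia 1/28; Radoslaw 3/28; Tadeusz 1/28; Urszula 3/28; Waclaw 3/28

There is no surviving spouse, so the entire estate passes to Eliasz's descendants per capita at each generation.
At generation 1 (Jolanta, Agnieszka, Bogdan, Mieczyslaw) there are 4 shares of (1)/4 = 1/4 each.
Living: Mieczyslaw — each takes 1/4.
Deceased: Jolanta, Agnieszka, and Bogdan. Their combined 3/4 is pooled and carried to generation 2.
At generation 2 (Danuta, Ludmila, Waclaw, Urszula, Franciszka, Halina, Radoslaw) there are 7 shares of (3/4)/7 = 3/28 each.
Living: Danuta, Waclaw, Urszula, Franciszka, Halina, and Radoslaw — each takes 3/28.
Deceased: Ludmila. That 3/28 share is carried to generation 3.
At generation 3 (Tadeusz, Nadia, Kazimierz) there are 3 shares of (3/28)/3 = 1/28 each.
Living: Tadeusz, Nadia, and Kazimierz — each takes 1/28.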